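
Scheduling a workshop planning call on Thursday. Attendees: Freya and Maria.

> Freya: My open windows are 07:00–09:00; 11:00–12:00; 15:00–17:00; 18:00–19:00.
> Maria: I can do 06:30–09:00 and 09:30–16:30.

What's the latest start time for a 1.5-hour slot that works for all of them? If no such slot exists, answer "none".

Freya ∩ Maria: 07:00-09:00, 11:00-12:00, 15:00-16:30.
The last common window of at least 90 minutes is 15:00-16:30; a 90-minute meeting can start as late as 15:00 and still end by 16:30.

15:00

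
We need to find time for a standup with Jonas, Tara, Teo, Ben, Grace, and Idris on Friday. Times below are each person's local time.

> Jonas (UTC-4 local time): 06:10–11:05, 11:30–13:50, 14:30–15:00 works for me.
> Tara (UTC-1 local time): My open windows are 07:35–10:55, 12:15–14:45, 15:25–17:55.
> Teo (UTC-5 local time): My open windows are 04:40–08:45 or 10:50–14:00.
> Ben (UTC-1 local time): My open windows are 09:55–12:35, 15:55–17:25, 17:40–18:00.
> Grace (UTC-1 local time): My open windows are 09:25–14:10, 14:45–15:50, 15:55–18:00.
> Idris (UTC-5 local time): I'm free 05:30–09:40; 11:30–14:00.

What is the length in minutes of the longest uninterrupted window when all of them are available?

60

Jonas in UTC: 10:10-15:05, 15:30-17:50, 18:30-19:00 (add 4h to convert from UTC-4).
Tara in UTC: 08:35-11:55, 13:15-15:45, 16:25-18:55 (add 1h to convert from UTC-1).
Teo in UTC: 09:40-13:45, 15:50-19:00 (add 5h to convert from UTC-5).
Ben in UTC: 10:55-13:35, 16:55-18:25, 18:40-19:00 (add 1h to convert from UTC-1).
Grace in UTC: 10:25-15:10, 15:45-16:50, 16:55-19:00 (add 1h to convert from UTC-1).
Idris in UTC: 10:30-14:40, 16:30-19:00 (add 5h to convert from UTC-5).
Jonas ∩ Tara: 10:10-11:55, 13:15-15:05, 15:30-15:45, 16:25-17:50, 18:30-18:55.
Jonas ∩ Tara ∩ Teo: 10:10-11:55, 13:15-13:45, 16:25-17:50, 18:30-18:55.
Jonas ∩ Tara ∩ Teo ∩ Ben: 10:55-11:55, 13:15-13:35, 16:55-17:50, 18:40-18:55.
Jonas ∩ Tara ∩ Teo ∩ Ben ∩ Grace: 10:55-11:55, 13:15-13:35, 16:55-17:50, 18:40-18:55.
Jonas ∩ Tara ∩ Teo ∩ Ben ∩ Grace ∩ Idris: 10:55-11:55, 13:15-13:35, 16:55-17:50, 18:40-18:55.
Those are the intersection windows.
The longest is 10:55-11:55 at 60 minutes.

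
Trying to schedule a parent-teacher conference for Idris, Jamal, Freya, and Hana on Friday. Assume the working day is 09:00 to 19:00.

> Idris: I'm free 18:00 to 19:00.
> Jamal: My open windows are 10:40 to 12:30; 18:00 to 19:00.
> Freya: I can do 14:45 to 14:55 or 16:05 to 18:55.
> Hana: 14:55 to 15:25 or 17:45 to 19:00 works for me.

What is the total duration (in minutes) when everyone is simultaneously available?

Idris ∩ Jamal: 18:00-19:00.
Idris ∩ Jamal ∩ Freya: 18:00-18:55.
Idris ∩ Jamal ∩ Freya ∩ Hana: 18:00-18:55.
So the common availability across everyone is 18:00-18:55.
That's a single block of 55 minutes.

55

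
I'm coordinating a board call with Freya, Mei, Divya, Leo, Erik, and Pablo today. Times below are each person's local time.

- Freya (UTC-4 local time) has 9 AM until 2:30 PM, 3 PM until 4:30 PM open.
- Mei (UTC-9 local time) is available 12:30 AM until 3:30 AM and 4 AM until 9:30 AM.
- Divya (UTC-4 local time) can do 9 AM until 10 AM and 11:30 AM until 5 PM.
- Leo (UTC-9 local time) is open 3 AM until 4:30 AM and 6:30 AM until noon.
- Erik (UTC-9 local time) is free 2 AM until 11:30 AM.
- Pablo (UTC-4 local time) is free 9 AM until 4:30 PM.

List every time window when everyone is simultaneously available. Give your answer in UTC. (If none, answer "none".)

Freya in UTC: 13:00-18:30, 19:00-20:30 (add 4h to convert from UTC-4).
Mei in UTC: 09:30-12:30, 13:00-18:30 (add 9h to convert from UTC-9).
Divya in UTC: 13:00-14:00, 15:30-21:00 (add 4h to convert from UTC-4).
Leo in UTC: 12:00-13:30, 15:30-21:00 (add 9h to convert from UTC-9).
Erik in UTC: 11:00-20:30 (add 9h to convert from UTC-9).
Pablo in UTC: 13:00-20:30 (add 4h to convert from UTC-4).
Freya ∩ Mei: 13:00-18:30.
Freya ∩ Mei ∩ Divya: 13:00-14:00, 15:30-18:30.
Freya ∩ Mei ∩ Divya ∩ Leo: 13:00-13:30, 15:30-18:30.
Freya ∩ Mei ∩ Divya ∩ Leo ∩ Erik: 13:00-13:30, 15:30-18:30.
Freya ∩ Mei ∩ Divya ∩ Leo ∩ Erik ∩ Pablo: 13:00-13:30, 15:30-18:30.

13:00-13:30, 15:30-18:30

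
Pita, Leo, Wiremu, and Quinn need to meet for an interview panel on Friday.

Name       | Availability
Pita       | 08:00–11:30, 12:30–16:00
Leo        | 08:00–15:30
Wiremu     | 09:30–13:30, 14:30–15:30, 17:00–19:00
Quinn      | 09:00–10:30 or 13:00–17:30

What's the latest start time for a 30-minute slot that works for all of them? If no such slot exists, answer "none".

Pita ∩ Leo: 08:00-11:30, 12:30-15:30.
Pita ∩ Leo ∩ Wiremu: 09:30-11:30, 12:30-13:30, 14:30-15:30.
Pita ∩ Leo ∩ Wiremu ∩ Quinn: 09:30-10:30, 13:00-13:30, 14:30-15:30.
The last common window of at least 30 minutes is 14:30-15:30; a 30-minute meeting can start as late as 15:00 and still end by 15:30.

15:00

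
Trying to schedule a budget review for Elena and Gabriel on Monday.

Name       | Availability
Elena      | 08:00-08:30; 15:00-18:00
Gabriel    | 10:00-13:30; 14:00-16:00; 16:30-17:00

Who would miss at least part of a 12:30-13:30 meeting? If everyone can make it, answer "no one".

Elena

Elena: not fully free for 12:30-13:30. Gabriel: free for 12:30-13:30.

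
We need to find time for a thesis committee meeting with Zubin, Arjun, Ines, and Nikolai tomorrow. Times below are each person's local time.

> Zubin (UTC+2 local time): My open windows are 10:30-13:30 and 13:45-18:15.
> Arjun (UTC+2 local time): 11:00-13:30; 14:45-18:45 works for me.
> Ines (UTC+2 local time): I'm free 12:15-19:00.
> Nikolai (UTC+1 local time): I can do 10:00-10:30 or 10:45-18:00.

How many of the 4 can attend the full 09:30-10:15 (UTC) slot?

Zubin in UTC: 08:30-11:30, 11:45-16:15 (subtract 2h to convert from UTC+2).
Arjun in UTC: 09:00-11:30, 12:45-16:45 (subtract 2h to convert from UTC+2).
Ines in UTC: 10:15-17:00 (subtract 2h to convert from UTC+2).
Nikolai in UTC: 09:00-09:30, 09:45-17:00 (subtract 1h to convert from UTC+1).
Zubin and Arjun can make the full 09:30-10:15 slot — that's 2.

2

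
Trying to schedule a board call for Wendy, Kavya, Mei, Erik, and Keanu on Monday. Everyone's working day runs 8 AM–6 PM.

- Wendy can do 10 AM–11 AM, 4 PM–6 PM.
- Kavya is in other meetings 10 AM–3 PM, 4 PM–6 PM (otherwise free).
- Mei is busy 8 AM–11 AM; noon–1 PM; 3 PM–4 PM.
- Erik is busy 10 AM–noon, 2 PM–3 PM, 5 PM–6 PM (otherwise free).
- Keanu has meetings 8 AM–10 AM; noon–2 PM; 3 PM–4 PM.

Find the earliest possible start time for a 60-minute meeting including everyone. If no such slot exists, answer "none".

Wendy free: 10:00-11:00, 16:00-18:00.
Kavya free: 08:00-10:00, 15:00-16:00 (invert busy blocks within the working day).
Mei free: 11:00-12:00, 13:00-15:00, 16:00-18:00 (invert busy blocks within the working day).
Erik free: 08:00-10:00, 12:00-14:00, 15:00-17:00 (invert busy blocks within the working day).
Keanu free: 10:00-12:00, 14:00-15:00, 16:00-18:00 (invert busy blocks within the working day).
Wendy ∩ Kavya: ∅.
Wendy ∩ Kavya ∩ Mei: ∅.
Wendy ∩ Kavya ∩ Mei ∩ Erik: ∅.
Wendy ∩ Kavya ∩ Mei ∩ Erik ∩ Keanu: ∅.
There is no time when everyone is free.
No common window is at least 60 minutes long.

none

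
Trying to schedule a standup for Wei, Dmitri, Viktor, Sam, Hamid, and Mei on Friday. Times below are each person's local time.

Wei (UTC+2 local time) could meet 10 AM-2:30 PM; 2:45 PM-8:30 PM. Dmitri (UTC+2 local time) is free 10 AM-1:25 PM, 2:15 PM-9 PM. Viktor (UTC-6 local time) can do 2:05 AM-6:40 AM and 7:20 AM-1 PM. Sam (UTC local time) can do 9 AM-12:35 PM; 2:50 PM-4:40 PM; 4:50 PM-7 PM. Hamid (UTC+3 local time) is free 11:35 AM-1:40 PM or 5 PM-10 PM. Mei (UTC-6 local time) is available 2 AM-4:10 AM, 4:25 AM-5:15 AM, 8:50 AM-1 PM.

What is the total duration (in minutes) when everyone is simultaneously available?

Wei in UTC: 08:00-12:30, 12:45-18:30 (subtract 2h to convert from UTC+2).
Dmitri in UTC: 08:00-11:25, 12:15-19:00 (subtract 2h to convert from UTC+2).
Viktor in UTC: 08:05-12:40, 13:20-19:00 (add 6h to convert from UTC-6).
Sam in UTC: 09:00-12:35, 14:50-16:40, 16:50-19:00.
Hamid in UTC: 08:35-10:40, 14:00-19:00 (subtract 3h to convert from UTC+3).
Mei in UTC: 08:00-10:10, 10:25-11:15, 14:50-19:00 (add 6h to convert from UTC-6).
Wei ∩ Dmitri: 08:00-11:25, 12:15-12:30, 12:45-18:30.
Wei ∩ Dmitri ∩ Viktor: 08:05-11:25, 12:15-12:30, 13:20-18:30.
Wei ∩ Dmitri ∩ Viktor ∩ Sam: 09:00-11:25, 12:15-12:30, 14:50-16:40, 16:50-18:30.
Wei ∩ Dmitri ∩ Viktor ∩ Sam ∩ Hamid: 09:00-10:40, 14:50-16:40, 16:50-18:30.
Wei ∩ Dmitri ∩ Viktor ∩ Sam ∩ Hamid ∩ Mei: 09:00-10:10, 10:25-10:40, 14:50-16:40, 16:50-18:30.
Summing the common windows: 70 + 15 + 110 + 100 = 295 minutes.

295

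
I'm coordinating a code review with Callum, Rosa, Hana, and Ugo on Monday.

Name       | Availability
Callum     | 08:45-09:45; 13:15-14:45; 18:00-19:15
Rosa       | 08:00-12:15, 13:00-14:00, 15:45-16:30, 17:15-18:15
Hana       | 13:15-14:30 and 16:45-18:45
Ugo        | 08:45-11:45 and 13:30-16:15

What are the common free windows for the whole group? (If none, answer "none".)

Callum ∩ Rosa: 08:45-09:45, 13:15-14:00, 18:00-18:15.
Callum ∩ Rosa ∩ Hana: 13:15-14:00, 18:00-18:15.
Callum ∩ Rosa ∩ Hana ∩ Ugo: 13:30-14:00.

13:30-14:00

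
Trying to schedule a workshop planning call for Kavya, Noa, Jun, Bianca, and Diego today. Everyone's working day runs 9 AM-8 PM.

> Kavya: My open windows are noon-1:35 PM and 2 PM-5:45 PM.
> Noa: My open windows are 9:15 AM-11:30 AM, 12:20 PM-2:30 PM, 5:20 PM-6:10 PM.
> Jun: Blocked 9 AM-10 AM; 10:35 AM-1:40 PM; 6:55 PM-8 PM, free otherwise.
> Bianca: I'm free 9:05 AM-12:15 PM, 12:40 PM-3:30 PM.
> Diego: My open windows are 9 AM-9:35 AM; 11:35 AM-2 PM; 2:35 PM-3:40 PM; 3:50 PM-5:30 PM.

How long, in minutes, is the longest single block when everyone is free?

0

Kavya free: 12:00-13:35, 14:00-17:45.
Noa free: 09:15-11:30, 12:20-14:30, 17:20-18:10.
Jun free: 10:00-10:35, 13:40-18:55 (invert busy blocks within the working day).
Bianca free: 09:05-12:15, 12:40-15:30.
Diego free: 09:00-09:35, 11:35-14:00, 14:35-15:40, 15:50-17:30.
Kavya ∩ Noa: 12:20-13:35, 14:00-14:30, 17:20-17:45.
Kavya ∩ Noa ∩ Jun: 14:00-14:30, 17:20-17:45.
Kavya ∩ Noa ∩ Jun ∩ Bianca: 14:00-14:30.
Kavya ∩ Noa ∩ Jun ∩ Bianca ∩ Diego: ∅.
There is no time when everyone is free.
No common window exists, so the longest block is 0 minutes.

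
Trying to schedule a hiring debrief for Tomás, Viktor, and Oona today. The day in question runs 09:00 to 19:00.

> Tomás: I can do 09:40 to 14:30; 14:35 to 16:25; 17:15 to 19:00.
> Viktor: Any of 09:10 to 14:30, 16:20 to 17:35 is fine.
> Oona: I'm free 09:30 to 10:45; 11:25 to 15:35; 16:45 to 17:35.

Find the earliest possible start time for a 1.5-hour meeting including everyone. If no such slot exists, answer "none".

Tomás ∩ Viktor: 09:40-14:30, 16:20-16:25, 17:15-17:35.
Tomás ∩ Viktor ∩ Oona: 09:40-10:45, 11:25-14:30, 17:15-17:35.
The first common window of at least 90 minutes is 11:25-14:30, so the earliest start is 11:25.

11:25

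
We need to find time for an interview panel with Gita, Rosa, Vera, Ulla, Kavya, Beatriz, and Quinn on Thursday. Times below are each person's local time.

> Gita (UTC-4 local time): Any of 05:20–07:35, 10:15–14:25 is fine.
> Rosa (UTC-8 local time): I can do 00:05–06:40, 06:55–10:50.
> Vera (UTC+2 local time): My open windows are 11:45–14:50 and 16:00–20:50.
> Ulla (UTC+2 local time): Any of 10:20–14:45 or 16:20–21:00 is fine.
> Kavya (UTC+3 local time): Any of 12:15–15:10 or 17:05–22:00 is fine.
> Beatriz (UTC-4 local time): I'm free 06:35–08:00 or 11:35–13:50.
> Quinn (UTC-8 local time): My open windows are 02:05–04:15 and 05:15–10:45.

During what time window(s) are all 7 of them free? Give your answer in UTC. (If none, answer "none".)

Gita in UTC: 09:20-11:35, 14:15-18:25 (add 4h to convert from UTC-4).
Rosa in UTC: 08:05-14:40, 14:55-18:50 (add 8h to convert from UTC-8).
Vera in UTC: 09:45-12:50, 14:00-18:50 (subtract 2h to convert from UTC+2).
Ulla in UTC: 08:20-12:45, 14:20-19:00 (subtract 2h to convert from UTC+2).
Kavya in UTC: 09:15-12:10, 14:05-19:00 (subtract 3h to convert from UTC+3).
Beatriz in UTC: 10:35-12:00, 15:35-17:50 (add 4h to convert from UTC-4).
Quinn in UTC: 10:05-12:15, 13:15-18:45 (add 8h to convert from UTC-8).
Gita ∩ Rosa: 09:20-11:35, 14:15-14:40, 14:55-18:25.
Gita ∩ Rosa ∩ Vera: 09:45-11:35, 14:15-14:40, 14:55-18:25.
Gita ∩ Rosa ∩ Vera ∩ Ulla: 09:45-11:35, 14:20-14:40, 14:55-18:25.
Gita ∩ Rosa ∩ Vera ∩ Ulla ∩ Kavya: 09:45-11:35, 14:20-14:40, 14:55-18:25.
Gita ∩ Rosa ∩ Vera ∩ Ulla ∩ Kavya ∩ Beatriz: 10:35-11:35, 15:35-17:50.
Gita ∩ Rosa ∩ Vera ∩ Ulla ∩ Kavya ∩ Beatriz ∩ Quinn: 10:35-11:35, 15:35-17:50.

10:35-11:35, 15:35-17:50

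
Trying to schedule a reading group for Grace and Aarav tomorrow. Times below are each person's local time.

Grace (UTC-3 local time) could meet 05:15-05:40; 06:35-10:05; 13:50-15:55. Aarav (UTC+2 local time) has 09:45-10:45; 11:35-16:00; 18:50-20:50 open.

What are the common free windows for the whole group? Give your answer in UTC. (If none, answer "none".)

08:15-08:40, 09:35-13:05, 16:50-18:50

Grace in UTC: 08:15-08:40, 09:35-13:05, 16:50-18:55 (add 3h to convert from UTC-3).
Aarav in UTC: 07:45-08:45, 09:35-14:00, 16:50-18:50 (subtract 2h to convert from UTC+2).
Grace ∩ Aarav: 08:15-08:40, 09:35-13:05, 16:50-18:50.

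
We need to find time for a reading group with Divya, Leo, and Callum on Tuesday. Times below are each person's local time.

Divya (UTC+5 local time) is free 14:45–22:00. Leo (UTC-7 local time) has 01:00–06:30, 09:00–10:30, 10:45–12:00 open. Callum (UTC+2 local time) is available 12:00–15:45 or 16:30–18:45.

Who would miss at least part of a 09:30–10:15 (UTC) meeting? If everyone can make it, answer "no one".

Callum, Divya

Divya in UTC: 09:45-17:00 (subtract 5h to convert from UTC+5).
Leo in UTC: 08:00-13:30, 16:00-17:30, 17:45-19:00 (add 7h to convert from UTC-7).
Callum in UTC: 10:00-13:45, 14:30-16:45 (subtract 2h to convert from UTC+2).
Divya: not fully free for 09:30-10:15. Leo: free for 09:30-10:15. Callum: not fully free for 09:30-10:15.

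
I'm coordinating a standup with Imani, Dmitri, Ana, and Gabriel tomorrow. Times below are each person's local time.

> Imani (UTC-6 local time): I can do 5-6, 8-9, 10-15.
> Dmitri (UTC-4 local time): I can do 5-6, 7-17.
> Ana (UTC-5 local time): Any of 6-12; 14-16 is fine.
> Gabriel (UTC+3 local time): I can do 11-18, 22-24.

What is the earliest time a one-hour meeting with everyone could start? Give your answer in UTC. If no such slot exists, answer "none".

Imani in UTC: 11:00-12:00, 14:00-15:00, 16:00-21:00 (add 6h to convert from UTC-6).
Dmitri in UTC: 09:00-10:00, 11:00-21:00 (add 4h to convert from UTC-4).
Ana in UTC: 11:00-17:00, 19:00-21:00 (add 5h to convert from UTC-5).
Gabriel in UTC: 08:00-15:00, 19:00-21:00 (subtract 3h to convert from UTC+3).
Imani ∩ Dmitri: 11:00-12:00, 14:00-15:00, 16:00-21:00.
Imani ∩ Dmitri ∩ Ana: 11:00-12:00, 14:00-15:00, 16:00-17:00, 19:00-21:00.
Imani ∩ Dmitri ∩ Ana ∩ Gabriel: 11:00-12:00, 14:00-15:00, 19:00-21:00.
The first common window of at least 60 minutes is 11:00-12:00, so the earliest start is 11:00.

11:00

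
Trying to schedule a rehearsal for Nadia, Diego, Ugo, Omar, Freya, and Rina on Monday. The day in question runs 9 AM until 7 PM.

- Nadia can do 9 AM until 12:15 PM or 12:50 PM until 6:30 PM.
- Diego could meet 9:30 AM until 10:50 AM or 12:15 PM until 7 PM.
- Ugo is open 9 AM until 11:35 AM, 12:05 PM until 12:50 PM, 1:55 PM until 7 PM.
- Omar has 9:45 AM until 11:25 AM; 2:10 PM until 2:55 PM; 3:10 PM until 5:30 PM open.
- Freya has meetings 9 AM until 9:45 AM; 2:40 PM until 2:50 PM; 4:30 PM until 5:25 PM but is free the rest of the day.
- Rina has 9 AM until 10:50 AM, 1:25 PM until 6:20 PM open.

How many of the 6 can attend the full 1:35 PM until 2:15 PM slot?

Nadia free: 09:00-12:15, 12:50-18:30.
Diego free: 09:30-10:50, 12:15-19:00.
Ugo free: 09:00-11:35, 12:05-12:50, 13:55-19:00.
Omar free: 09:45-11:25, 14:10-14:55, 15:10-17:30.
Freya free: 09:45-14:40, 14:50-16:30, 17:25-19:00 (invert busy blocks within the working day).
Rina free: 09:00-10:50, 13:25-18:20.
Nadia, Diego, Freya, and Rina can make the full 13:35-14:15 slot — that's 4.

4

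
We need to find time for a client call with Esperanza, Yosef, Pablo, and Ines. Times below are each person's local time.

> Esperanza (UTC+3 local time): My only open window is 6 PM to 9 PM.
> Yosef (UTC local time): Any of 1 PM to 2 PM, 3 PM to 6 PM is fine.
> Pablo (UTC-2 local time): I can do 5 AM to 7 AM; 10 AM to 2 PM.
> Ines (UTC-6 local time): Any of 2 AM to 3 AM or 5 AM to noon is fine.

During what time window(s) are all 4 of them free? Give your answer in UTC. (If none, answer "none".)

15:00-16:00

Esperanza in UTC: 15:00-18:00 (subtract 3h to convert from UTC+3).
Yosef in UTC: 13:00-14:00, 15:00-18:00.
Pablo in UTC: 07:00-09:00, 12:00-16:00 (add 2h to convert from UTC-2).
Ines in UTC: 08:00-09:00, 11:00-18:00 (add 6h to convert from UTC-6).
Esperanza ∩ Yosef: 15:00-18:00.
Esperanza ∩ Yosef ∩ Pablo: 15:00-16:00.
Esperanza ∩ Yosef ∩ Pablo ∩ Ines: 15:00-16:00.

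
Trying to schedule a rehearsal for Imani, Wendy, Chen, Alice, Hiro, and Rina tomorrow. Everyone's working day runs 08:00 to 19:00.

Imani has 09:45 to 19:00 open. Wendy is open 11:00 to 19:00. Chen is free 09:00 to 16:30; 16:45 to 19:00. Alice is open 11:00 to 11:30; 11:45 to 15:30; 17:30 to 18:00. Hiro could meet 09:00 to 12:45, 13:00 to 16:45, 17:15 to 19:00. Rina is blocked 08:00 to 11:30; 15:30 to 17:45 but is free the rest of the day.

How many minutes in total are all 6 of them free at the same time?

Imani free: 09:45-19:00.
Wendy free: 11:00-19:00.
Chen free: 09:00-16:30, 16:45-19:00.
Alice free: 11:00-11:30, 11:45-15:30, 17:30-18:00.
Hiro free: 09:00-12:45, 13:00-16:45, 17:15-19:00.
Rina free: 11:30-15:30, 17:45-19:00 (invert busy blocks within the working day).
Imani ∩ Wendy: 11:00-19:00.
Imani ∩ Wendy ∩ Chen: 11:00-16:30, 16:45-19:00.
Imani ∩ Wendy ∩ Chen ∩ Alice: 11:00-11:30, 11:45-15:30, 17:30-18:00.
Imani ∩ Wendy ∩ Chen ∩ Alice ∩ Hiro: 11:00-11:30, 11:45-12:45, 13:00-15:30, 17:30-18:00.
Imani ∩ Wendy ∩ Chen ∩ Alice ∩ Hiro ∩ Rina: 11:45-12:45, 13:00-15:30, 17:45-18:00.
Summing the common windows: 60 + 150 + 15 = 225 minutes.

225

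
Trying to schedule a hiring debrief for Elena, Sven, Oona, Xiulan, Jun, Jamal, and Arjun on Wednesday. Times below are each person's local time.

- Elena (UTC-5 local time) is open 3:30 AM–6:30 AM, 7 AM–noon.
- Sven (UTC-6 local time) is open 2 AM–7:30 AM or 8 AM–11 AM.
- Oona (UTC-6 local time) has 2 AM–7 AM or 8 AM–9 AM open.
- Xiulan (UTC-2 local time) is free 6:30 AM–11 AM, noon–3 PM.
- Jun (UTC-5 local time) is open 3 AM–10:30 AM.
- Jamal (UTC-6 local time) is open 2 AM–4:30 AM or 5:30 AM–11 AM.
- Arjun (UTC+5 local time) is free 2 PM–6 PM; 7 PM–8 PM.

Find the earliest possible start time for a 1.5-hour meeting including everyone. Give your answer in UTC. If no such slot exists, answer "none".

Elena in UTC: 08:30-11:30, 12:00-17:00 (add 5h to convert from UTC-5).
Sven in UTC: 08:00-13:30, 14:00-17:00 (add 6h to convert from UTC-6).
Oona in UTC: 08:00-13:00, 14:00-15:00 (add 6h to convert from UTC-6).
Xiulan in UTC: 08:30-13:00, 14:00-17:00 (add 2h to convert from UTC-2).
Jun in UTC: 08:00-15:30 (add 5h to convert from UTC-5).
Jamal in UTC: 08:00-10:30, 11:30-17:00 (add 6h to convert from UTC-6).
Arjun in UTC: 09:00-13:00, 14:00-15:00 (subtract 5h to convert from UTC+5).
Elena ∩ Sven: 08:30-11:30, 12:00-13:30, 14:00-17:00.
Elena ∩ Sven ∩ Oona: 08:30-11:30, 12:00-13:00, 14:00-15:00.
Elena ∩ Sven ∩ Oona ∩ Xiulan: 08:30-11:30, 12:00-13:00, 14:00-15:00.
Elena ∩ Sven ∩ Oona ∩ Xiulan ∩ Jun: 08:30-11:30, 12:00-13:00, 14:00-15:00.
Elena ∩ Sven ∩ Oona ∩ Xiulan ∩ Jun ∩ Jamal: 08:30-10:30, 12:00-13:00, 14:00-15:00.
Elena ∩ Sven ∩ Oona ∩ Xiulan ∩ Jun ∩ Jamal ∩ Arjun: 09:00-10:30, 12:00-13:00, 14:00-15:00.
The first common window of at least 90 minutes is 09:00-10:30, so the earliest start is 09:00.

09:00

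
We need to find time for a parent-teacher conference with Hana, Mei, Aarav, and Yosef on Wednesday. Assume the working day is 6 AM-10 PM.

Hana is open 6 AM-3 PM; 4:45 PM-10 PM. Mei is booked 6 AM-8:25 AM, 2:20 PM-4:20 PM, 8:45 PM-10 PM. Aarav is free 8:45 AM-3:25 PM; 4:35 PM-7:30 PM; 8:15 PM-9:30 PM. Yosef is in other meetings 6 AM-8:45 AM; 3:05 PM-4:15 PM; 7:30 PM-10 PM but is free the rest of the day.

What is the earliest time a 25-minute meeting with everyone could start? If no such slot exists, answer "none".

Hana free: 06:00-15:00, 16:45-22:00.
Mei free: 08:25-14:20, 16:20-20:45 (invert busy blocks within the working day).
Aarav free: 08:45-15:25, 16:35-19:30, 20:15-21:30.
Yosef free: 08:45-15:05, 16:15-19:30 (invert busy blocks within the working day).
Hana ∩ Mei: 08:25-14:20, 16:45-20:45.
Hana ∩ Mei ∩ Aarav: 08:45-14:20, 16:45-19:30, 20:15-20:45.
Hana ∩ Mei ∩ Aarav ∩ Yosef: 08:45-14:20, 16:45-19:30.
The first common window of at least 25 minutes is 08:45-14:20, so the earliest start is 08:45.

08:45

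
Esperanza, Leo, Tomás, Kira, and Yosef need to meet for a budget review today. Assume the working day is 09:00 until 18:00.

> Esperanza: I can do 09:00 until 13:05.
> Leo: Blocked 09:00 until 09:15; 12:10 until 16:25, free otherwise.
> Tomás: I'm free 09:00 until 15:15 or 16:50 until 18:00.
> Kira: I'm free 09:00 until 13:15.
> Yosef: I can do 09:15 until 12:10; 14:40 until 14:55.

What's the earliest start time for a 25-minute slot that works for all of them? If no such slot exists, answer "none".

09:15

Esperanza free: 09:00-13:05.
Leo free: 09:15-12:10, 16:25-18:00 (invert busy blocks within the working day).
Tomás free: 09:00-15:15, 16:50-18:00.
Kira free: 09:00-13:15.
Yosef free: 09:15-12:10, 14:40-14:55.
Esperanza ∩ Leo: 09:15-12:10.
Esperanza ∩ Leo ∩ Tomás: 09:15-12:10.
Esperanza ∩ Leo ∩ Tomás ∩ Kira: 09:15-12:10.
Esperanza ∩ Leo ∩ Tomás ∩ Kira ∩ Yosef: 09:15-12:10.
So the common availability across everyone is 09:15-12:10.
The first common window of at least 25 minutes is 09:15-12:10, so the earliest start is 09:15.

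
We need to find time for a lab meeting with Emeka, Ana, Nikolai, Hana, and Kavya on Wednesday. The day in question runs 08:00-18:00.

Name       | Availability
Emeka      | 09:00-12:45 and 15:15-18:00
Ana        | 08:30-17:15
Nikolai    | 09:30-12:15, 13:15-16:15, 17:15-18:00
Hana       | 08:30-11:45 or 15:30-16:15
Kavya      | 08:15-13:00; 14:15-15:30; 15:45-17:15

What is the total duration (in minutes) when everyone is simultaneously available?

Emeka ∩ Ana: 09:00-12:45, 15:15-17:15.
Emeka ∩ Ana ∩ Nikolai: 09:30-12:15, 15:15-16:15.
Emeka ∩ Ana ∩ Nikolai ∩ Hana: 09:30-11:45, 15:30-16:15.
Emeka ∩ Ana ∩ Nikolai ∩ Hana ∩ Kavya: 09:30-11:45, 15:45-16:15.
Summing the common windows: 135 + 30 = 165 minutes.

165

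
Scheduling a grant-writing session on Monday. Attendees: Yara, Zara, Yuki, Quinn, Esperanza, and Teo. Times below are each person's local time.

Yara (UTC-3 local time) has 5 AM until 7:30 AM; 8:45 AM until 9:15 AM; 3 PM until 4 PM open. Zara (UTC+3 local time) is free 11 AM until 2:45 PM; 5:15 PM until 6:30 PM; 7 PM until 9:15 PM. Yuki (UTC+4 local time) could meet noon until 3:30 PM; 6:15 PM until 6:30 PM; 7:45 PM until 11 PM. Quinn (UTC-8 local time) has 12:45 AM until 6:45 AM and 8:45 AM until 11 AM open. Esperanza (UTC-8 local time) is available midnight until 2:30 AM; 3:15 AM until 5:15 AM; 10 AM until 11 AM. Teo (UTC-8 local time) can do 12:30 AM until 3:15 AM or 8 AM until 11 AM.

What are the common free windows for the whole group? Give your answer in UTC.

Yara in UTC: 08:00-10:30, 11:45-12:15, 18:00-19:00 (add 3h to convert from UTC-3).
Zara in UTC: 08:00-11:45, 14:15-15:30, 16:00-18:15 (subtract 3h to convert from UTC+3).
Yuki in UTC: 08:00-11:30, 14:15-14:30, 15:45-19:00 (subtract 4h to convert from UTC+4).
Quinn in UTC: 08:45-14:45, 16:45-19:00 (add 8h to convert from UTC-8).
Esperanza in UTC: 08:00-10:30, 11:15-13:15, 18:00-19:00 (add 8h to convert from UTC-8).
Teo in UTC: 08:30-11:15, 16:00-19:00 (add 8h to convert from UTC-8).
Yara ∩ Zara: 08:00-10:30, 18:00-18:15.
Yara ∩ Zara ∩ Yuki: 08:00-10:30, 18:00-18:15.
Yara ∩ Zara ∩ Yuki ∩ Quinn: 08:45-10:30, 18:00-18:15.
Yara ∩ Zara ∩ Yuki ∩ Quinn ∩ Esperanza: 08:45-10:30, 18:00-18:15.
Yara ∩ Zara ∩ Yuki ∩ Quinn ∩ Esperanza ∩ Teo: 08:45-10:30, 18:00-18:15.
Those are the intersection windows.

08:45-10:30, 18:00-18:15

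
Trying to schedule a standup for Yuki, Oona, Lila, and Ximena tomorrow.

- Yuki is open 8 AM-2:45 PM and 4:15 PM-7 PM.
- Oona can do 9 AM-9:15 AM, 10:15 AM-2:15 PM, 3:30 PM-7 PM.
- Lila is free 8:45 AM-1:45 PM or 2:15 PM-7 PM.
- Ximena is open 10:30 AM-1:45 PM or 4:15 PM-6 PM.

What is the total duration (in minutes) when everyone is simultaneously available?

300

Yuki ∩ Oona: 09:00-09:15, 10:15-14:15, 16:15-19:00.
Yuki ∩ Oona ∩ Lila: 09:00-09:15, 10:15-13:45, 16:15-19:00.
Yuki ∩ Oona ∩ Lila ∩ Ximena: 10:30-13:45, 16:15-18:00.
Summing the common windows: 195 + 105 = 300 minutes.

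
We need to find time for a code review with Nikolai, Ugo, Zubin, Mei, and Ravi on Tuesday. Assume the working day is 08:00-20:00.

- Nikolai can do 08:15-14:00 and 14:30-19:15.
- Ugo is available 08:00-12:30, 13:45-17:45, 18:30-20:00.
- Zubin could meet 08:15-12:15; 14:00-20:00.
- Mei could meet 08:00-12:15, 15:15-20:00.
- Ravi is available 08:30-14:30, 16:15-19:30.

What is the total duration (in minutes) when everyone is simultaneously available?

Nikolai ∩ Ugo: 08:15-12:30, 13:45-14:00, 14:30-17:45, 18:30-19:15.
Nikolai ∩ Ugo ∩ Zubin: 08:15-12:15, 14:30-17:45, 18:30-19:15.
Nikolai ∩ Ugo ∩ Zubin ∩ Mei: 08:15-12:15, 15:15-17:45, 18:30-19:15.
Nikolai ∩ Ugo ∩ Zubin ∩ Mei ∩ Ravi: 08:30-12:15, 16:15-17:45, 18:30-19:15.
Summing the common windows: 225 + 90 + 45 = 360 minutes.

360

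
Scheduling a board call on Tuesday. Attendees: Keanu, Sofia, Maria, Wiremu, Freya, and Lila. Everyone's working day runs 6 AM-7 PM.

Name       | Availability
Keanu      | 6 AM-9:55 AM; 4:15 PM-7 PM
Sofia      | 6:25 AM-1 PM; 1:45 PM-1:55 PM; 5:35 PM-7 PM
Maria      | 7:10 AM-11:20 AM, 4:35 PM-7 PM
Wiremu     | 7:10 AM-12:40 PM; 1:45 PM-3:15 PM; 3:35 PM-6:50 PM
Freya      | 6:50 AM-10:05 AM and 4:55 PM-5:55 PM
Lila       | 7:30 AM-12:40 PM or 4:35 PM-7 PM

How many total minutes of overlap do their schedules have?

Keanu ∩ Sofia: 06:25-09:55, 17:35-19:00.
Keanu ∩ Sofia ∩ Maria: 07:10-09:55, 17:35-19:00.
Keanu ∩ Sofia ∩ Maria ∩ Wiremu: 07:10-09:55, 17:35-18:50.
Keanu ∩ Sofia ∩ Maria ∩ Wiremu ∩ Freya: 07:10-09:55, 17:35-17:55.
Keanu ∩ Sofia ∩ Maria ∩ Wiremu ∩ Freya ∩ Lila: 07:30-09:55, 17:35-17:55.
Summing the common windows: 145 + 20 = 165 minutes.

165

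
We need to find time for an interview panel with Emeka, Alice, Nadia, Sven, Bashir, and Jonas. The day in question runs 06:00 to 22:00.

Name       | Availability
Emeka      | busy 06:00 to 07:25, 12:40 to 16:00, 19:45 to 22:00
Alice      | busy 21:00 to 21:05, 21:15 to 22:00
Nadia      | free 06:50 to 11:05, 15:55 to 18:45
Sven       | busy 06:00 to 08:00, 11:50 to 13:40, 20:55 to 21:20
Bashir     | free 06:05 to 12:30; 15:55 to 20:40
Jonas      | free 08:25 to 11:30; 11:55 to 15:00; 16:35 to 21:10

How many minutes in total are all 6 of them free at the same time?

Emeka free: 07:25-12:40, 16:00-19:45 (invert busy blocks within the working day).
Alice free: 06:00-21:00, 21:05-21:15 (invert busy blocks within the working day).
Nadia free: 06:50-11:05, 15:55-18:45.
Sven free: 08:00-11:50, 13:40-20:55, 21:20-22:00 (invert busy blocks within the working day).
Bashir free: 06:05-12:30, 15:55-20:40.
Jonas free: 08:25-11:30, 11:55-15:00, 16:35-21:10.
Emeka ∩ Alice: 07:25-12:40, 16:00-19:45.
Emeka ∩ Alice ∩ Nadia: 07:25-11:05, 16:00-18:45.
Emeka ∩ Alice ∩ Nadia ∩ Sven: 08:00-11:05, 16:00-18:45.
Emeka ∩ Alice ∩ Nadia ∩ Sven ∩ Bashir: 08:00-11:05, 16:00-18:45.
Emeka ∩ Alice ∩ Nadia ∩ Sven ∩ Bashir ∩ Jonas: 08:25-11:05, 16:35-18:45.
Summing the common windows: 160 + 130 = 290 minutes.

290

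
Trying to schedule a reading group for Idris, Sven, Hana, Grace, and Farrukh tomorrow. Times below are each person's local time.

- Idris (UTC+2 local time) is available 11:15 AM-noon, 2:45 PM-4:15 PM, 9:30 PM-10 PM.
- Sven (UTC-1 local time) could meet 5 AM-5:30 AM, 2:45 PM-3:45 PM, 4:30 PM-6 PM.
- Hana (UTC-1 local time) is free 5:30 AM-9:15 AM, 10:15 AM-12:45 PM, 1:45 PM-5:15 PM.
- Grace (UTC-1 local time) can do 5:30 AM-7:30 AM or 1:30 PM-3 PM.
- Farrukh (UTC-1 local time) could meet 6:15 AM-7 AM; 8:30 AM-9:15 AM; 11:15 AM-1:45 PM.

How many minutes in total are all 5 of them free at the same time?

0

Idris in UTC: 09:15-10:00, 12:45-14:15, 19:30-20:00 (subtract 2h to convert from UTC+2).
Sven in UTC: 06:00-06:30, 15:45-16:45, 17:30-19:00 (add 1h to convert from UTC-1).
Hana in UTC: 06:30-10:15, 11:15-13:45, 14:45-18:15 (add 1h to convert from UTC-1).
Grace in UTC: 06:30-08:30, 14:30-16:00 (add 1h to convert from UTC-1).
Farrukh in UTC: 07:15-08:00, 09:30-10:15, 12:15-14:45 (add 1h to convert from UTC-1).
Idris ∩ Sven: ∅.
Idris ∩ Sven ∩ Hana: ∅.
Idris ∩ Sven ∩ Hana ∩ Grace: ∅.
Idris ∩ Sven ∩ Hana ∩ Grace ∩ Farrukh: ∅.
There is no time when everyone is free.
There is no common window, so the total is 0 minutes.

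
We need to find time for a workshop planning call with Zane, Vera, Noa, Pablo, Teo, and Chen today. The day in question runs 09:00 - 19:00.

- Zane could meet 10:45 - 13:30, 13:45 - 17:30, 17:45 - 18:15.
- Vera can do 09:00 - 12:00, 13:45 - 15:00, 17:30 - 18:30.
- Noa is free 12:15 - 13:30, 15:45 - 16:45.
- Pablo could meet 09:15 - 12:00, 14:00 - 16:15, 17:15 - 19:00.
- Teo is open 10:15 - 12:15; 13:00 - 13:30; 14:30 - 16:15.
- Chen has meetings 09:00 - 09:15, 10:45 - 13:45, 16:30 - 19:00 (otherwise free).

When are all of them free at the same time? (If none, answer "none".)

none

Zane free: 10:45-13:30, 13:45-17:30, 17:45-18:15.
Vera free: 09:00-12:00, 13:45-15:00, 17:30-18:30.
Noa free: 12:15-13:30, 15:45-16:45.
Pablo free: 09:15-12:00, 14:00-16:15, 17:15-19:00.
Teo free: 10:15-12:15, 13:00-13:30, 14:30-16:15.
Chen free: 09:15-10:45, 13:45-16:30 (invert busy blocks within the working day).
Zane ∩ Vera: 10:45-12:00, 13:45-15:00, 17:45-18:15.
Zane ∩ Vera ∩ Noa: ∅.
Zane ∩ Vera ∩ Noa ∩ Pablo: ∅.
Zane ∩ Vera ∩ Noa ∩ Pablo ∩ Teo: ∅.
Zane ∩ Vera ∩ Noa ∩ Pablo ∩ Teo ∩ Chen: ∅.
There is no time when everyone is free.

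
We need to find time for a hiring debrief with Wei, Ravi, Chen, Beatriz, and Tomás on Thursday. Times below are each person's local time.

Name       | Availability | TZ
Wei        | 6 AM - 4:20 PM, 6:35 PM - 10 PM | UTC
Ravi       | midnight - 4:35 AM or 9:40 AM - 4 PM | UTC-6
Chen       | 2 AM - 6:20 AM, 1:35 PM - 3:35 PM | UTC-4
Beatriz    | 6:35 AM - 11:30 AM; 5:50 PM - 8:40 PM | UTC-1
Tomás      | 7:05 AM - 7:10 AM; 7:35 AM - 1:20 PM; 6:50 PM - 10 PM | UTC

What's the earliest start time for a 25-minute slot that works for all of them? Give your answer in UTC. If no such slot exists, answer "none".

Wei in UTC: 06:00-16:20, 18:35-22:00.
Ravi in UTC: 06:00-10:35, 15:40-22:00 (add 6h to convert from UTC-6).
Chen in UTC: 06:00-10:20, 17:35-19:35 (add 4h to convert from UTC-4).
Beatriz in UTC: 07:35-12:30, 18:50-21:40 (add 1h to convert from UTC-1).
Tomás in UTC: 07:05-07:10, 07:35-13:20, 18:50-22:00.
Wei ∩ Ravi: 06:00-10:35, 15:40-16:20, 18:35-22:00.
Wei ∩ Ravi ∩ Chen: 06:00-10:20, 18:35-19:35.
Wei ∩ Ravi ∩ Chen ∩ Beatriz: 07:35-10:20, 18:50-19:35.
Wei ∩ Ravi ∩ Chen ∩ Beatriz ∩ Tomás: 07:35-10:20, 18:50-19:35.
Those are the intersection windows.
The first common window of at least 25 minutes is 07:35-10:20, so the earliest start is 07:35.

07:35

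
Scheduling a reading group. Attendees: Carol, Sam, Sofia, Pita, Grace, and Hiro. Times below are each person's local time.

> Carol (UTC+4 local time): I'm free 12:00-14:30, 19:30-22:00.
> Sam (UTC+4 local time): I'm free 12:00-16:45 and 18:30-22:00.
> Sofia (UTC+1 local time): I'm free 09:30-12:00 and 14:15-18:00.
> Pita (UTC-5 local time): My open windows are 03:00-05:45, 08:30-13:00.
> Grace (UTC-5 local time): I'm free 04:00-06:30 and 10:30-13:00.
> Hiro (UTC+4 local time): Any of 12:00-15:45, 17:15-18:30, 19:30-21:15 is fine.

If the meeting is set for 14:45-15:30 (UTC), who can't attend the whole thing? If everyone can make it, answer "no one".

Carol, Grace, Hiro

Carol in UTC: 08:00-10:30, 15:30-18:00 (subtract 4h to convert from UTC+4).
Sam in UTC: 08:00-12:45, 14:30-18:00 (subtract 4h to convert from UTC+4).
Sofia in UTC: 08:30-11:00, 13:15-17:00 (subtract 1h to convert from UTC+1).
Pita in UTC: 08:00-10:45, 13:30-18:00 (add 5h to convert from UTC-5).
Grace in UTC: 09:00-11:30, 15:30-18:00 (add 5h to convert from UTC-5).
Hiro in UTC: 08:00-11:45, 13:15-14:30, 15:30-17:15 (subtract 4h to convert from UTC+4).
Carol: not fully free for 14:45-15:30. Sam: free for 14:45-15:30. Sofia: free for 14:45-15:30. Pita: free for 14:45-15:30. Grace: not fully free for 14:45-15:30. Hiro: not fully free for 14:45-15:30.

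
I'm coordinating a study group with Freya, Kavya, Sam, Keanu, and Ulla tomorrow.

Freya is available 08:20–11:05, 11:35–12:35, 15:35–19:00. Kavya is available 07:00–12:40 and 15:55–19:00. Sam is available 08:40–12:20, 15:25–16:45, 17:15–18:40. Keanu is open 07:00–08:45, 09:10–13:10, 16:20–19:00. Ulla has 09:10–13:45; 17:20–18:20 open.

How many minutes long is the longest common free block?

Freya ∩ Kavya: 08:20-11:05, 11:35-12:35, 15:55-19:00.
Freya ∩ Kavya ∩ Sam: 08:40-11:05, 11:35-12:20, 15:55-16:45, 17:15-18:40.
Freya ∩ Kavya ∩ Sam ∩ Keanu: 08:40-08:45, 09:10-11:05, 11:35-12:20, 16:20-16:45, 17:15-18:40.
Freya ∩ Kavya ∩ Sam ∩ Keanu ∩ Ulla: 09:10-11:05, 11:35-12:20, 17:20-18:20.
The longest is 09:10-11:05 at 115 minutes.

115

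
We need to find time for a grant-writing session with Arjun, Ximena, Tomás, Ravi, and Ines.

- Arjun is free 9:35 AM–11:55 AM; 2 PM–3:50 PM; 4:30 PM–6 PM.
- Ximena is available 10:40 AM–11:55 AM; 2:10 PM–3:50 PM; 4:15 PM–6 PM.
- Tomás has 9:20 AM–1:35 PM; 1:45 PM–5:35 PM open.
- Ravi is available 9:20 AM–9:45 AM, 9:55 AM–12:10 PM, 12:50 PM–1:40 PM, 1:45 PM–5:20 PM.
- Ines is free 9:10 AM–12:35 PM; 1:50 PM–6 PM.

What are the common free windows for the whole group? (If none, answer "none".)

Arjun ∩ Ximena: 10:40-11:55, 14:10-15:50, 16:30-18:00.
Arjun ∩ Ximena ∩ Tomás: 10:40-11:55, 14:10-15:50, 16:30-17:35.
Arjun ∩ Ximena ∩ Tomás ∩ Ravi: 10:40-11:55, 14:10-15:50, 16:30-17:20.
Arjun ∩ Ximena ∩ Tomás ∩ Ravi ∩ Ines: 10:40-11:55, 14:10-15:50, 16:30-17:20.
Those are the intersection windows.

10:40-11:55, 14:10-15:50, 16:30-17:20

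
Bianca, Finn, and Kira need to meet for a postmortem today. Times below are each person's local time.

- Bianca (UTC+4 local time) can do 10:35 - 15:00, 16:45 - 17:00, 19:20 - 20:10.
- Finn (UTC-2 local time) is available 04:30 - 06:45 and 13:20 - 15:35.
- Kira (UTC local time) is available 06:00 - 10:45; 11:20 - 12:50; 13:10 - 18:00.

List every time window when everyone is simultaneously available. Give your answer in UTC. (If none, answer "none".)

Bianca in UTC: 06:35-11:00, 12:45-13:00, 15:20-16:10 (subtract 4h to convert from UTC+4).
Finn in UTC: 06:30-08:45, 15:20-17:35 (add 2h to convert from UTC-2).
Kira in UTC: 06:00-10:45, 11:20-12:50, 13:10-18:00.
Bianca ∩ Finn: 06:35-08:45, 15:20-16:10.
Bianca ∩ Finn ∩ Kira: 06:35-08:45, 15:20-16:10.
Those are the intersection windows.

06:35-08:45, 15:20-16:10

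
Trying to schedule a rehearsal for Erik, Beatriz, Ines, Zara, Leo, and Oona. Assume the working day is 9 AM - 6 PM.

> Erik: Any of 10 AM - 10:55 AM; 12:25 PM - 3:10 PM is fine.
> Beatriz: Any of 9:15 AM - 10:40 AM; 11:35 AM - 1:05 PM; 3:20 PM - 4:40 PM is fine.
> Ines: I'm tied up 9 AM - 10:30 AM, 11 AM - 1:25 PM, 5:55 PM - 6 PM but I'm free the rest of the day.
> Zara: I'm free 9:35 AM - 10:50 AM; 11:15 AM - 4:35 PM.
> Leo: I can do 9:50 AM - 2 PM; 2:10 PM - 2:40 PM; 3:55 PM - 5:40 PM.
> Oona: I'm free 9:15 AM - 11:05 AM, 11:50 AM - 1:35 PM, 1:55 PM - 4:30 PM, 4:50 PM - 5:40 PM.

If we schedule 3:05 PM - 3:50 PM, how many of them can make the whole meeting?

3

Erik free: 10:00-10:55, 12:25-15:10.
Beatriz free: 09:15-10:40, 11:35-13:05, 15:20-16:40.
Ines free: 10:30-11:00, 13:25-17:55 (invert busy blocks within the working day).
Zara free: 09:35-10:50, 11:15-16:35.
Leo free: 09:50-14:00, 14:10-14:40, 15:55-17:40.
Oona free: 09:15-11:05, 11:50-13:35, 13:55-16:30, 16:50-17:40.
Ines, Zara, and Oona can make the full 15:05-15:50 slot — that's 3.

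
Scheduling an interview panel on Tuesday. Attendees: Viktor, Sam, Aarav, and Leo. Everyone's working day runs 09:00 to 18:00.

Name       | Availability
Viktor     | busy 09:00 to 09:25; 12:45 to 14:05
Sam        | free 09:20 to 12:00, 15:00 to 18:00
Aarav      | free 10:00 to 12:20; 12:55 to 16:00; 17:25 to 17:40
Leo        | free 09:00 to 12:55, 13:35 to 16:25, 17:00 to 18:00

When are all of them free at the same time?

10:00-12:00, 15:00-16:00, 17:25-17:40

Viktor free: 09:25-12:45, 14:05-18:00 (invert busy blocks within the working day).
Sam free: 09:20-12:00, 15:00-18:00.
Aarav free: 10:00-12:20, 12:55-16:00, 17:25-17:40.
Leo free: 09:00-12:55, 13:35-16:25, 17:00-18:00.
Viktor ∩ Sam: 09:25-12:00, 15:00-18:00.
Viktor ∩ Sam ∩ Aarav: 10:00-12:00, 15:00-16:00, 17:25-17:40.
Viktor ∩ Sam ∩ Aarav ∩ Leo: 10:00-12:00, 15:00-16:00, 17:25-17:40.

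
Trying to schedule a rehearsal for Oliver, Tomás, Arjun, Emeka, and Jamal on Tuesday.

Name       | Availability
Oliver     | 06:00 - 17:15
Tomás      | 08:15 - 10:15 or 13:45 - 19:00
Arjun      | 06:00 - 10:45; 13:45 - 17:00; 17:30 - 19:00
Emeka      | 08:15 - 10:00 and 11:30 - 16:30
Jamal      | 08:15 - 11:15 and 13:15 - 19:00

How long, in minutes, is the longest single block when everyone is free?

Oliver ∩ Tomás: 08:15-10:15, 13:45-17:15.
Oliver ∩ Tomás ∩ Arjun: 08:15-10:15, 13:45-17:00.
Oliver ∩ Tomás ∩ Arjun ∩ Emeka: 08:15-10:00, 13:45-16:30.
Oliver ∩ Tomás ∩ Arjun ∩ Emeka ∩ Jamal: 08:15-10:00, 13:45-16:30.
Those are the intersection windows.
The longest is 13:45-16:30 at 165 minutes.

165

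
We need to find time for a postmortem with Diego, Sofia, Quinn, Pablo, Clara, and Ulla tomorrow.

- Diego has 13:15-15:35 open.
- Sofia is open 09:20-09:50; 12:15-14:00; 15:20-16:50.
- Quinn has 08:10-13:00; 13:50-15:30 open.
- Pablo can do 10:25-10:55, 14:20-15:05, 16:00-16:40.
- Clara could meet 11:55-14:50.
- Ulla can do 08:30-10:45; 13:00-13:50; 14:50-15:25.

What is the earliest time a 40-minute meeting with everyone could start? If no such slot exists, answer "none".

none

Diego ∩ Sofia: 13:15-14:00, 15:20-15:35.
Diego ∩ Sofia ∩ Quinn: 13:50-14:00, 15:20-15:30.
Diego ∩ Sofia ∩ Quinn ∩ Pablo: ∅.
Diego ∩ Sofia ∩ Quinn ∩ Pablo ∩ Clara: ∅.
Diego ∩ Sofia ∩ Quinn ∩ Pablo ∩ Clara ∩ Ulla: ∅.
There is no time when everyone is free.
No common window is at least 40 minutes long.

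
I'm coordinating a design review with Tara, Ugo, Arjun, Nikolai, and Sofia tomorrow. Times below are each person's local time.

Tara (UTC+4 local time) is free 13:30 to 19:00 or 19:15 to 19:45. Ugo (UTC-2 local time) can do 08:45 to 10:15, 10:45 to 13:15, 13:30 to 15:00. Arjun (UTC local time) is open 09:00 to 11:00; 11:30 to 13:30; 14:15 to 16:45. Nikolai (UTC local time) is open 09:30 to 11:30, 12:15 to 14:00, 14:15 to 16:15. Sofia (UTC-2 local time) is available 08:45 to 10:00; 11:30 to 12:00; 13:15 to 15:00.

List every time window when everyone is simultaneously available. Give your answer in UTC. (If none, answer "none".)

10:45-11:00, 15:30-15:45

Tara in UTC: 09:30-15:00, 15:15-15:45 (subtract 4h to convert from UTC+4).
Ugo in UTC: 10:45-12:15, 12:45-15:15, 15:30-17:00 (add 2h to convert from UTC-2).
Arjun in UTC: 09:00-11:00, 11:30-13:30, 14:15-16:45.
Nikolai in UTC: 09:30-11:30, 12:15-14:00, 14:15-16:15.
Sofia in UTC: 10:45-12:00, 13:30-14:00, 15:15-17:00 (add 2h to convert from UTC-2).
Tara ∩ Ugo: 10:45-12:15, 12:45-15:00, 15:30-15:45.
Tara ∩ Ugo ∩ Arjun: 10:45-11:00, 11:30-12:15, 12:45-13:30, 14:15-15:00, 15:30-15:45.
Tara ∩ Ugo ∩ Arjun ∩ Nikolai: 10:45-11:00, 12:45-13:30, 14:15-15:00, 15:30-15:45.
Tara ∩ Ugo ∩ Arjun ∩ Nikolai ∩ Sofia: 10:45-11:00, 15:30-15:45.
So the common availability across everyone is 10:45-11:00, 15:30-15:45.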